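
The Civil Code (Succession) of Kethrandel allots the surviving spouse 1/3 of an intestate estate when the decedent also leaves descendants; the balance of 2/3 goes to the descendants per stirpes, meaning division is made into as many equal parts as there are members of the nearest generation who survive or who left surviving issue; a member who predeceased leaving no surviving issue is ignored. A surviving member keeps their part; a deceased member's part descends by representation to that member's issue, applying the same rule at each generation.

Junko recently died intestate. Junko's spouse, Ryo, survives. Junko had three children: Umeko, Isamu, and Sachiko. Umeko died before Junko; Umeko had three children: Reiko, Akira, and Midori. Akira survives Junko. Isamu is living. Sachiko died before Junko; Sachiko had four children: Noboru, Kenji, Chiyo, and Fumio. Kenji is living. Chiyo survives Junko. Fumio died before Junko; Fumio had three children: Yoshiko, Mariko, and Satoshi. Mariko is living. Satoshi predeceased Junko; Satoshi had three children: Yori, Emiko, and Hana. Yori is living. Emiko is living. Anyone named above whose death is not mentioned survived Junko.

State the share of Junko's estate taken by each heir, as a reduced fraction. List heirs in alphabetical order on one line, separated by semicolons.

Ryo, as surviving spouse, takes 1/3.
The remaining 2/3 passes to Junko's descendants per stirpes.
The 2/3 is divided into 3 equal shares of 2/9 among Umeko, Isamu, Sachiko.
Umeko predeceased; the 2/9 allotted to Umeko's branch passes to Umeko's issue by representation.
The 2/9 is divided into 3 equal shares of 2/27 among Reiko, Akira, Midori.
Reiko is living and takes 2/27.
Akira is living and takes 2/27.
Midori is living and takes 2/27.
Isamu is living and takes 2/9.
Sachiko predeceased; the 2/9 allotted to Sachiko's branch passes to Sachiko's issue by representation.
The 2/9 is divided into 4 equal shares of 1/18 among Noboru, Kenji, Chiyo, Fumio.
Noboru is living and takes 1/18.
Kenji is living and takes 1/18.
Chiyo is living and takes 1/18.
Fumio predeceased; the 1/18 allotted to Fumio's branch passes to Fumio's issue by representation.
The 1/18 is divided into 3 equal shares of 1/54 among Yoshiko, Mariko, Satoshi.
Yoshiko is living and takes 1/54.
Mariko is living and takes 1/54.
Satoshi predeceased; the 1/54 allotted to Satoshi's branch passes to Satoshi's issue by representation.
The 1/54 is divided into 3 equal shares of 1/162 among Yori, Emiko, Hana.
Yori is living and takes 1/162.
Emiko is living and takes 1/162.
Hana is living and takes 1/162.

Akira 2/27; Chiyo 1/18; Emiko 1/162; Hana 1/162; Isamu 2/9; Kenji 1/18; Mariko 1/54; Midori 2/27; Noboru 1/18; Reiko 2/27; Ryo 1/3; Yori 1/162; Yoshiko 1/54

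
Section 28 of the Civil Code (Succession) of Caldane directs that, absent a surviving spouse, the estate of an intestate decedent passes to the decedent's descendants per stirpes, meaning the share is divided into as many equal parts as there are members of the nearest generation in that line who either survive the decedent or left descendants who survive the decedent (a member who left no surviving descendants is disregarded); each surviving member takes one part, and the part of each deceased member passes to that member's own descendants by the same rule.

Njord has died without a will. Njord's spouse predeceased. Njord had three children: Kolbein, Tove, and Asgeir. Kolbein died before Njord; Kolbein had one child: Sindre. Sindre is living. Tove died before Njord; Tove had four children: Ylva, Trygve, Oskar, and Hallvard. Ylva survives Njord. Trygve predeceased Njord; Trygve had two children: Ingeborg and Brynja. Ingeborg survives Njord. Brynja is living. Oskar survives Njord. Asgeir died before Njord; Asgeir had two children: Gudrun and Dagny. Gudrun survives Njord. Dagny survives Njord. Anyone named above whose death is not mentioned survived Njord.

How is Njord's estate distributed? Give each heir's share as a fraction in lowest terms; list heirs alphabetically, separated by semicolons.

There is no surviving spouse, so the entire estate passes to Njord's descendants per stirpes.
The estate is divided into 3 equal shares of 1/3 among Kolbein, Tove, Asgeir.
Kolbein predeceased; the 1/3 allotted to Kolbein's branch passes to Kolbein's issue by representation.
Sindre is the sole taker at this level and receives the full 1/3.
Tove predeceased; the 1/3 allotted to Tove's branch passes to Tove's issue by representation.
The 1/3 is divided into 4 equal shares of 1/12 among Ylva, Trygve, Oskar, Hallvard.
Ylva is living and takes 1/12.
Trygve predeceased; the 1/12 allotted to Trygve's branch passes to Trygve's issue by representation.
The 1/12 is divided into 2 equal shares of 1/24 among Ingeborg, Brynja.
Ingeborg is living and takes 1/24.
Brynja is living and takes 1/24.
Oskar is living and takes 1/12.
Hallvard is living and takes 1/12.
Asgeir predeceased; the 1/3 allotted to Asgeir's branch passes to Asgeir's issue by representation.
The 1/3 is divided into 2 equal shares of 1/6 among Gudrun, Dagny.
Gudrun is living and takes 1/6.
Dagny is living and takes 1/6.

Brynja 1/24; Dagny 1/6; Gudrun 1/6; Hallvard 1/12; Ingeborg 1/24; Oskar 1/12; Sindre 1/3; Ylva 1/12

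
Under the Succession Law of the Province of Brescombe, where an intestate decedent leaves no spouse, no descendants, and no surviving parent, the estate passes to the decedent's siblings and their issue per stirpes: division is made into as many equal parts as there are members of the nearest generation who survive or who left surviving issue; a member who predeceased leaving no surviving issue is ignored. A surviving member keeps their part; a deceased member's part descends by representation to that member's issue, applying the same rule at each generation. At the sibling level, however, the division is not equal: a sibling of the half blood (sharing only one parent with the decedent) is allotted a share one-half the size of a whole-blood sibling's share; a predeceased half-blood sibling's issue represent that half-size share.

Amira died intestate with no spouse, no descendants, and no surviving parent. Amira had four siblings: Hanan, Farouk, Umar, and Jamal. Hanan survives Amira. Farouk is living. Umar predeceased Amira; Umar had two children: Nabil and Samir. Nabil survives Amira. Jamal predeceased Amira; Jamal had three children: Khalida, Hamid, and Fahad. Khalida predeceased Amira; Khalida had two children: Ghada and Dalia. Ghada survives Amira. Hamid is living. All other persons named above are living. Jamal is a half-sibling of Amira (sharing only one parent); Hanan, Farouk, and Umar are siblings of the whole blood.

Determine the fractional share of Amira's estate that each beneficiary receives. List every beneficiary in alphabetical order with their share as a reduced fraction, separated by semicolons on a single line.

No spouse, descendants, or parent survives, so the estate passes to Amira's siblings per stirpes.
Half-blood siblings count for one-half the weight of whole-blood siblings at the initial division.
Dividing 1 in proportion to weights (total weight 7/2): Hanan (weight 1) → 2/7; Farouk (weight 1) → 2/7; Umar (weight 1) → 2/7; Jamal (weight 1/2) → 1/7.
Hanan is living and takes 2/7.
Farouk is living and takes 2/7.
Umar predeceased; the 2/7 allotted to Umar's branch passes to Umar's issue by representation.
The 2/7 is divided into 2 equal shares of 1/7 among Nabil, Samir.
Nabil is living and takes 1/7.
Samir is living and takes 1/7.
Jamal predeceased; the 1/7 allotted to Jamal's branch passes to Jamal's issue by representation.
The 1/7 is divided into 3 equal shares of 1/21 among Khalida, Hamid, Fahad.
Khalida predeceased; the 1/21 allotted to Khalida's branch passes to Khalida's issue by representation.
The 1/21 is divided into 2 equal shares of 1/42 among Ghada, Dalia.
Ghada is living and takes 1/42.
Dalia is living and takes 1/42.
Hamid is living and takes 1/21.
Fahad is living and takes 1/21.

Dalia 1/42; Fahad 1/21; Farouk 2/7; Ghada 1/42; Hamid 1/21; Hanan 2/7; Nabil 1/7; Samir 1/7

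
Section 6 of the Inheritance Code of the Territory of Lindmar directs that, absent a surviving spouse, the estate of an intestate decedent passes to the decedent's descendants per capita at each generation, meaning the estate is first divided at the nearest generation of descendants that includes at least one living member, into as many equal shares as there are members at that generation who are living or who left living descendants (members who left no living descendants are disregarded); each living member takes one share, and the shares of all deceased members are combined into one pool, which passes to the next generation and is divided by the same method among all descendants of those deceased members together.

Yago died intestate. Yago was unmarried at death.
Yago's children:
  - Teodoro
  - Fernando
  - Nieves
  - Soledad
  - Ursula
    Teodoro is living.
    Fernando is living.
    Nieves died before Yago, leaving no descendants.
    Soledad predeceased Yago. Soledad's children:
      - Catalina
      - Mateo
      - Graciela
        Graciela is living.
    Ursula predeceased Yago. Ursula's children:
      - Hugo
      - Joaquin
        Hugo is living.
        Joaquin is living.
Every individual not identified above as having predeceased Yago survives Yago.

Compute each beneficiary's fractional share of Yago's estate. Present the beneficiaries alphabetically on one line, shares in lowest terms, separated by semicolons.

There is no surviving spouse, so the entire estate passes to Yago's descendants per capita at each generation.
At generation 1 (Teodoro, Fernando, Soledad, Ursula) there are 4 shares of (1)/4 = 1/4 each.
Living: Teodoro and Fernando — each takes 1/4.
Deceased: Soledad and Ursula. Their combined 1/2 is pooled and carried to generation 2.
At generation 2 (Catalina, Mateo, Graciela, Hugo, Joaquin) there are 5 shares of (1/2)/5 = 1/10 each.
Living: Catalina, Mateo, Graciela, Hugo, and Joaquin — each takes 1/10.

Catalina 1/10; Fernando 1/4; Graciela 1/10; Hugo 1/10; Joaquin 1/10; Mateo 1/10; Teodoro 1/4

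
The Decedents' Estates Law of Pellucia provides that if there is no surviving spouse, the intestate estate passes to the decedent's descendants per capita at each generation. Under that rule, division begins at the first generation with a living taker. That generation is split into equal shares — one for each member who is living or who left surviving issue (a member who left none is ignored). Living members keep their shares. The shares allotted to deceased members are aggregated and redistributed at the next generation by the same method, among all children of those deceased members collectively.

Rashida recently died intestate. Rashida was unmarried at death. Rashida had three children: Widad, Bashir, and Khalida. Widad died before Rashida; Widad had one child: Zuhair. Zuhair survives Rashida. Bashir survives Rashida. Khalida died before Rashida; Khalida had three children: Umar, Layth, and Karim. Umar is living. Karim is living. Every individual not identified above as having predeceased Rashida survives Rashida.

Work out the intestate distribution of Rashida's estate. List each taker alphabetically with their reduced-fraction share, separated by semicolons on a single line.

Bashir 1/3; Karim 1/6; Layth 1/6; Umar 1/6; Zuhair 1/6

There is no surviving spouse, so the entire estate passes to Rashida's descendants per capita at each generation.
At generation 1 (Widad, Bashir, Khalida) there are 3 shares of (1)/3 = 1/3 each.
Living: Bashir — each takes 1/3.
Deceased: Widad and Khalida. Their combined 2/3 is pooled and carried to generation 2.
At generation 2 (Zuhair, Umar, Layth, Karim) there are 4 shares of (2/3)/4 = 1/6 each.
Living: Zuhair, Umar, Layth, and Karim — each takes 1/6.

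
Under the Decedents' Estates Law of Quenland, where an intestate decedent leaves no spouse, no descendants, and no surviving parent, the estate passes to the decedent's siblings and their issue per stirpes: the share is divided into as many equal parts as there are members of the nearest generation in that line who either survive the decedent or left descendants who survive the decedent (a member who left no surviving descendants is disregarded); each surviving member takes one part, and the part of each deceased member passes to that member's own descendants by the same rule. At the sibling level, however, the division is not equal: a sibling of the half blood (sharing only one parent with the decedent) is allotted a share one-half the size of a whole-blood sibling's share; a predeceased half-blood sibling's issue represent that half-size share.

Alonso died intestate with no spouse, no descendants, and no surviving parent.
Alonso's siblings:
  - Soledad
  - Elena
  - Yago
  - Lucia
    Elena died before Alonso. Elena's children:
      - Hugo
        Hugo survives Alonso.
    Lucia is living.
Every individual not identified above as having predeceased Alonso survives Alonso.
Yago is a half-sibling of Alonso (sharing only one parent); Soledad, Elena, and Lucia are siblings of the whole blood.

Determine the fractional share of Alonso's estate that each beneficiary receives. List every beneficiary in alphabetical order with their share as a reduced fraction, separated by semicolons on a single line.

No spouse, descendants, or parent survives, so the estate passes to Alonso's siblings per stirpes.
Half-blood siblings count for one-half the weight of whole-blood siblings at the initial division.
Dividing 1 in proportion to weights (total weight 7/2): Soledad (weight 1) → 2/7; Elena (weight 1) → 2/7; Yago (weight 1/2) → 1/7; Lucia (weight 1) → 2/7.
Soledad is living and takes 2/7.
Elena predeceased; the 2/7 allotted to Elena's branch passes to Elena's issue by representation.
Hugo is the sole taker at this level and receives the full 2/7.
Yago is living and takes 1/7.
Lucia is living and takes 2/7.

Hugo 2/7; Lucia 2/7; Soledad 2/7; Yago 1/7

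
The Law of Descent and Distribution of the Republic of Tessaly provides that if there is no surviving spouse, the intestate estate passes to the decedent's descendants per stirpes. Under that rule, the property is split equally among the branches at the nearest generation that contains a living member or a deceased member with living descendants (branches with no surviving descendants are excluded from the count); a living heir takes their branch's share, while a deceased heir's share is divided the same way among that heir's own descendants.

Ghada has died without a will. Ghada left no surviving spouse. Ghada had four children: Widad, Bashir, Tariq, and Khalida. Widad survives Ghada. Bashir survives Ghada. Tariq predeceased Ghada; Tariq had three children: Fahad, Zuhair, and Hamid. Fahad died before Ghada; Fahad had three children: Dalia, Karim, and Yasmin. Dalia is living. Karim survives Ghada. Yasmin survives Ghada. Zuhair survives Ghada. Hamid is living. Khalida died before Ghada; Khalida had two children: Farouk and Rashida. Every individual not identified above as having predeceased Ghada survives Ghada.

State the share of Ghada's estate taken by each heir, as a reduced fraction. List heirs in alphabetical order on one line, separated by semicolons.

Bashir 1/4; Dalia 1/36; Farouk 1/8; Hamid 1/12; Karim 1/36; Rashida 1/8; Widad 1/4; Yasmin 1/36; Zuhair 1/12

There is no surviving spouse, so the entire estate passes to Ghada's descendants per stirpes.
The estate is divided into 4 equal shares of 1/4 among Widad, Bashir, Tariq, Khalida.
Widad is living and takes 1/4.
Bashir is living and takes 1/4.
Tariq predeceased; the 1/4 allotted to Tariq's branch passes to Tariq's issue by representation.
The 1/4 is divided into 3 equal shares of 1/12 among Fahad, Zuhair, Hamid.
Fahad predeceased; the 1/12 allotted to Fahad's branch passes to Fahad's issue by representation.
The 1/12 is divided into 3 equal shares of 1/36 among Dalia, Karim, Yasmin.
Dalia is living and takes 1/36.
Karim is living and takes 1/36.
Yasmin is living and takes 1/36.
Zuhair is living and takes 1/12.
Hamid is living and takes 1/12.
Khalida predeceased; the 1/4 allotted to Khalida's branch passes to Khalida's issue by representation.
The 1/4 is divided into 2 equal shares of 1/8 among Farouk, Rashida.
Farouk is living and takes 1/8.
Rashida is living and takes 1/8.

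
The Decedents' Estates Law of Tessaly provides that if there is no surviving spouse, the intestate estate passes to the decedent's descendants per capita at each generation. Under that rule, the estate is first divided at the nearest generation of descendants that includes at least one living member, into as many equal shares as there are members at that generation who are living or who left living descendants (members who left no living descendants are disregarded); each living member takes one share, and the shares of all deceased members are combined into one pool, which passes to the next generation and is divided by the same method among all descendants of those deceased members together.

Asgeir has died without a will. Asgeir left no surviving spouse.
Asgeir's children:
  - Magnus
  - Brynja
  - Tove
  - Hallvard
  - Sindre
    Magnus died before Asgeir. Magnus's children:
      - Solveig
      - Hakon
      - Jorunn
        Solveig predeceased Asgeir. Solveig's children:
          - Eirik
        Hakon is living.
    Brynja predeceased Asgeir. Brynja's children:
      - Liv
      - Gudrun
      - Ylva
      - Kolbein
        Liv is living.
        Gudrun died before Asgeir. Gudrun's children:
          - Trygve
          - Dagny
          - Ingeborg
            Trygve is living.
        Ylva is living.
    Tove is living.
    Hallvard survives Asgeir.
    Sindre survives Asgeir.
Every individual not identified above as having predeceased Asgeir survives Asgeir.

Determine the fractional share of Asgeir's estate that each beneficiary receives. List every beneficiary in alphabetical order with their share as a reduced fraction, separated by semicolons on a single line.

There is no surviving spouse, so the entire estate passes to Asgeir's descendants per capita at each generation.
At generation 1 (Magnus, Brynja, Tove, Hallvard, Sindre) there are 5 shares of (1)/5 = 1/5 each.
Living: Tove, Hallvard, and Sindre — each takes 1/5.
Deceased: Magnus and Brynja. Their combined 2/5 is pooled and carried to generation 2.
At generation 2 (Solveig, Hakon, Jorunn, Liv, Gudrun, Ylva, Kolbein) there are 7 shares of (2/5)/7 = 2/35 each.
Living: Hakon, Jorunn, Liv, Ylva, and Kolbein — each takes 2/35.
Deceased: Solveig and Gudrun. Their combined 4/35 is pooled and carried to generation 3.
At generation 3 (Eirik, Trygve, Dagny, Ingeborg) there are 4 shares of (4/35)/4 = 1/35 each.
Living: Eirik, Trygve, Dagny, and Ingeborg — each takes 1/35.

Dagny 1/35; Eirik 1/35; Hakon 2/35; Hallvard 1/5; Ingeborg 1/35; Jorunn 2/35; Kolbein 2/35; Liv 2/35; Sindre 1/5; Tove 1/5; Trygve 1/35; Ylva 2/35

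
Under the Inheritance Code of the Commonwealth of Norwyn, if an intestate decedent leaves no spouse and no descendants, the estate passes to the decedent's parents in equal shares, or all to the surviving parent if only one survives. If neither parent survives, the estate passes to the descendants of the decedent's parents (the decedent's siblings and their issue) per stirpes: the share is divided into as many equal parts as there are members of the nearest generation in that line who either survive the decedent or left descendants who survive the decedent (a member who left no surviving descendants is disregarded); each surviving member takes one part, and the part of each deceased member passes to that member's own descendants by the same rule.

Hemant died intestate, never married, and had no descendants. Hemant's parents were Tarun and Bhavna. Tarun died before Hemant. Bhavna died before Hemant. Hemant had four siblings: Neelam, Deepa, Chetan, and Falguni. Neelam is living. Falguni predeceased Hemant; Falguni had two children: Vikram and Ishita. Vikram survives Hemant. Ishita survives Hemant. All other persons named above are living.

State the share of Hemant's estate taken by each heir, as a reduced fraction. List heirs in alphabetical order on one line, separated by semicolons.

Neither parent survives and there are no descendants, so the estate passes to Hemant's siblings and their issue per stirpes.
The estate is divided into 4 equal shares of 1/4 among Neelam, Deepa, Chetan, Falguni.
Neelam is living and takes 1/4.
Deepa is living and takes 1/4.
Chetan is living and takes 1/4.
Falguni predeceased; the 1/4 allotted to Falguni's branch passes to Falguni's issue by representation.
The 1/4 is divided into 2 equal shares of 1/8 among Vikram, Ishita.
Vikram is living and takes 1/8.
Ishita is living and takes 1/8.

Chetan 1/4; Deepa 1/4; Ishita 1/8; Neelam 1/4; Vikram 1/8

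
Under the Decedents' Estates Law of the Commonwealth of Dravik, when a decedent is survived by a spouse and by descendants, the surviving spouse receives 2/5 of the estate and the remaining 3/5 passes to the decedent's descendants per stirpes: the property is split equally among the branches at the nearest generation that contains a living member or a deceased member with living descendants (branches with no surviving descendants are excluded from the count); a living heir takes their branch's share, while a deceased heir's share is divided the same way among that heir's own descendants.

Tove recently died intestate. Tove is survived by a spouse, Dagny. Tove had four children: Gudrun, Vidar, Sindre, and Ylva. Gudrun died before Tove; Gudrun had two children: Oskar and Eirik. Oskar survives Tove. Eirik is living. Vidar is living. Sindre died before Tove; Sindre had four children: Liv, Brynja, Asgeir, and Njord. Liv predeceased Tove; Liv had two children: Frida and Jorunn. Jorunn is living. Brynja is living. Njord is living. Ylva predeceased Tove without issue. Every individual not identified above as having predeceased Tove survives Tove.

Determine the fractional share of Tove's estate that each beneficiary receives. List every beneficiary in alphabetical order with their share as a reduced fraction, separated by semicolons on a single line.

Dagny, as surviving spouse, takes 2/5.
The remaining 3/5 passes to Tove's descendants per stirpes.
Ylva left no surviving issue, so that branch lapses and is disregarded.
The 3/5 is divided into 3 equal shares of 1/5 among Gudrun, Vidar, Sindre.
Gudrun predeceased; the 1/5 allotted to Gudrun's branch passes to Gudrun's issue by representation.
The 1/5 is divided into 2 equal shares of 1/10 among Oskar, Eirik.
Oskar is living and takes 1/10.
Eirik is living and takes 1/10.
Vidar is living and takes 1/5.
Sindre predeceased; the 1/5 allotted to Sindre's branch passes to Sindre's issue by representation.
The 1/5 is divided into 4 equal shares of 1/20 among Liv, Brynja, Asgeir, Njord.
Liv predeceased; the 1/20 allotted to Liv's branch passes to Liv's issue by representation.
The 1/20 is divided into 2 equal shares of 1/40 among Frida, Jorunn.
Frida is living and takes 1/40.
Jorunn is living and takes 1/40.
Brynja is living and takes 1/20.
Asgeir is living and takes 1/20.
Njord is living and takes 1/20.

Asgeir 1/20; Brynja 1/20; Dagny 2/5; Eirik 1/10; Frida 1/40; Jorunn 1/40; Njord 1/20; Oskar 1/10; Vidar 1/5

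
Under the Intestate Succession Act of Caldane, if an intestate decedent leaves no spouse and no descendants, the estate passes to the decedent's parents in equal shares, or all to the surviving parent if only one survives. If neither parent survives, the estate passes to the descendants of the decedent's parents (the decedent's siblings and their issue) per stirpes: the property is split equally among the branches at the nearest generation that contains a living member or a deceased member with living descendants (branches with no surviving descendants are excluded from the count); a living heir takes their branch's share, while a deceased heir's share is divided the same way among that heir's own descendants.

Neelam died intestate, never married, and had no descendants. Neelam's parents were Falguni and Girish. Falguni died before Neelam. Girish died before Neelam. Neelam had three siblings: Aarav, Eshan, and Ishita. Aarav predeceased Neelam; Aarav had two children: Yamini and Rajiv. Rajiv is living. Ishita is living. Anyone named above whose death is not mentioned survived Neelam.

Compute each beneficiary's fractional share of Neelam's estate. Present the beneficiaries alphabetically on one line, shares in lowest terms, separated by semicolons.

Neither parent survives and there are no descendants, so the estate passes to Neelam's siblings and their issue per stirpes.
The estate is divided into 3 equal shares of 1/3 among Aarav, Eshan, Ishita.
Aarav predeceased; the 1/3 allotted to Aarav's branch passes to Aarav's issue by representation.
The 1/3 is divided into 2 equal shares of 1/6 among Yamini, Rajiv.
Yamini is living and takes 1/6.
Rajiv is living and takes 1/6.
Eshan is living and takes 1/3.
Ishita is living and takes 1/3.

Eshan 1/3; Ishita 1/3; Rajiv 1/6; Yamini 1/6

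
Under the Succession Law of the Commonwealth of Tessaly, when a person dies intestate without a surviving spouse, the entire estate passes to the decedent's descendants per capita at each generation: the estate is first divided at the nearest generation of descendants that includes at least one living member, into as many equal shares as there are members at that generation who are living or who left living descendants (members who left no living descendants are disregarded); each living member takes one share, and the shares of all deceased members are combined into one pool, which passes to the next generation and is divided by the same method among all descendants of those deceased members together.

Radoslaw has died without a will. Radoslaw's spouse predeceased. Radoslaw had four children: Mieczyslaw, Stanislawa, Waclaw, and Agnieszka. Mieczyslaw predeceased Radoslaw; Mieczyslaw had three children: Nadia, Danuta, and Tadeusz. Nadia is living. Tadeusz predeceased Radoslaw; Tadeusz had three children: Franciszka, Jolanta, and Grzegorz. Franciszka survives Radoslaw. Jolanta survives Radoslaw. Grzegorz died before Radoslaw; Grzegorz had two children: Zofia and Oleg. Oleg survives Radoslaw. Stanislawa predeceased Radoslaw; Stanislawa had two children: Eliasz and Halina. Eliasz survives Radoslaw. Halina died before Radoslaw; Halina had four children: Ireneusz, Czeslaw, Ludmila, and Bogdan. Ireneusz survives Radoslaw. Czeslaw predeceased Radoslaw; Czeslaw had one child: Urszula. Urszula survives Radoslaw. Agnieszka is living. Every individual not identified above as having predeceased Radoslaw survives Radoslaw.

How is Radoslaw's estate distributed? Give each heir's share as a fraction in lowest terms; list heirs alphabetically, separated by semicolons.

There is no surviving spouse, so the entire estate passes to Radoslaw's descendants per capita at each generation.
At generation 1 (Mieczyslaw, Stanislawa, Waclaw, Agnieszka) there are 4 shares of (1)/4 = 1/4 each.
Living: Waclaw and Agnieszka — each takes 1/4.
Deceased: Mieczyslaw and Stanislawa. Their combined 1/2 is pooled and carried to generation 2.
At generation 2 (Nadia, Danuta, Tadeusz, Eliasz, Halina) there are 5 shares of (1/2)/5 = 1/10 each.
Living: Nadia, Danuta, and Eliasz — each takes 1/10.
Deceased: Tadeusz and Halina. Their combined 1/5 is pooled and carried to generation 3.
At generation 3 (Franciszka, Jolanta, Grzegorz, Ireneusz, Czeslaw, Ludmila, Bogdan) there are 7 shares of (1/5)/7 = 1/35 each.
Living: Franciszka, Jolanta, Ireneusz, Ludmila, and Bogdan — each takes 1/35.
Deceased: Grzegorz and Czeslaw. Their combined 2/35 is pooled and carried to generation 4.
At generation 4 (Zofia, Oleg, Urszula) there are 3 shares of (2/35)/3 = 2/105 each.
Living: Zofia, Oleg, and Urszula — each takes 2/105.

Agnieszka 1/4; Bogdan 1/35; Danuta 1/10; Eliasz 1/10; Franciszka 1/35; Ireneusz 1/35; Jolanta 1/35; Ludmila 1/35; Nadia 1/10; Oleg 2/105; Urszula 2/105; Waclaw 1/4; Zofia 2/105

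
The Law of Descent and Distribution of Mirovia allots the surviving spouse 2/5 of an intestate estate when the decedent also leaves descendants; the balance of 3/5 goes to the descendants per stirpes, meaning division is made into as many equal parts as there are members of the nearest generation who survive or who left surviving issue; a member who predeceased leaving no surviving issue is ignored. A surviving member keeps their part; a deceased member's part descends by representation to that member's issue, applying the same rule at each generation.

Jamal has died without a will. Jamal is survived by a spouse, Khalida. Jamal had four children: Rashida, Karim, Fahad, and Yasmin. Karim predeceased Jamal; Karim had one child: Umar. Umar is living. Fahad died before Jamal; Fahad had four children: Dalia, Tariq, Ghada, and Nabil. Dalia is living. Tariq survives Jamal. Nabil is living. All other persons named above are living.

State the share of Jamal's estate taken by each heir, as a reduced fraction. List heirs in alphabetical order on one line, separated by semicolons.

Dalia 3/80; Ghada 3/80; Khalida 2/5; Nabil 3/80; Rashida 3/20; Tariq 3/80; Umar 3/20; Yasmin 3/20

Khalida, as surviving spouse, takes 2/5.
The remaining 3/5 passes to Jamal's descendants per stirpes.
The 3/5 is divided into 4 equal shares of 3/20 among Rashida, Karim, Fahad, Yasmin.
Rashida is living and takes 3/20.
Karim predeceased; the 3/20 allotted to Karim's branch passes to Karim's issue by representation.
Umar is the sole taker at this level and receives the full 3/20.
Fahad predeceased; the 3/20 allotted to Fahad's branch passes to Fahad's issue by representation.
The 3/20 is divided into 4 equal shares of 3/80 among Dalia, Tariq, Ghada, Nabil.
Dalia is living and takes 3/80.
Tariq is living and takes 3/80.
Ghada is living and takes 3/80.
Nabil is living and takes 3/80.
Yasmin is living and takes 3/20.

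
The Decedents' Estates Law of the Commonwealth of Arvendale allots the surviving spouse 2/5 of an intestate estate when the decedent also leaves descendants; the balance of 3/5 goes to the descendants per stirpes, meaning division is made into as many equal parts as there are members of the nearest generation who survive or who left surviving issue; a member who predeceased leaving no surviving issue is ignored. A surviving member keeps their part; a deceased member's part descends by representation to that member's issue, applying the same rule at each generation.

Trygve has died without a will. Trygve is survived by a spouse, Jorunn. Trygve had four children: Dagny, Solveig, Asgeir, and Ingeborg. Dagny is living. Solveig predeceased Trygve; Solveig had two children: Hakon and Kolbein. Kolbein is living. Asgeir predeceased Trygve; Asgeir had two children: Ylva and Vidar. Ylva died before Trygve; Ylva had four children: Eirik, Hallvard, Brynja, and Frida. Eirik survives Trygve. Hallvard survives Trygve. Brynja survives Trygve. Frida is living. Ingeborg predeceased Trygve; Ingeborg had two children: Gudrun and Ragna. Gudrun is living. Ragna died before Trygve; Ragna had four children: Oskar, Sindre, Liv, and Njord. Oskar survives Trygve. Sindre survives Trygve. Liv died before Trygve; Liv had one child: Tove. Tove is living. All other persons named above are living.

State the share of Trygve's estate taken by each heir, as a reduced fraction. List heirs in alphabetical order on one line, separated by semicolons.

Brynja 3/160; Dagny 3/20; Eirik 3/160; Frida 3/160; Gudrun 3/40; Hakon 3/40; Hallvard 3/160; Jorunn 2/5; Kolbein 3/40; Njord 3/160; Oskar 3/160; Sindre 3/160; Tove 3/160; Vidar 3/40

Jorunn, as surviving spouse, takes 2/5.
The remaining 3/5 passes to Trygve's descendants per stirpes.
The 3/5 is divided into 4 equal shares of 3/20 among Dagny, Solveig, Asgeir, Ingeborg.
Dagny is living and takes 3/20.
Solveig predeceased; the 3/20 allotted to Solveig's branch passes to Solveig's issue by representation.
The 3/20 is divided into 2 equal shares of 3/40 among Hakon, Kolbein.
Hakon is living and takes 3/40.
Kolbein is living and takes 3/40.
Asgeir predeceased; the 3/20 allotted to Asgeir's branch passes to Asgeir's issue by representation.
The 3/20 is divided into 2 equal shares of 3/40 among Ylva, Vidar.
Ylva predeceased; the 3/40 allotted to Ylva's branch passes to Ylva's issue by representation.
The 3/40 is divided into 4 equal shares of 3/160 among Eirik, Hallvard, Brynja, Frida.
Eirik is living and takes 3/160.
Hallvard is living and takes 3/160.
Brynja is living and takes 3/160.
Frida is living and takes 3/160.
Vidar is living and takes 3/40.
Ingeborg predeceased; the 3/20 allotted to Ingeborg's branch passes to Ingeborg's issue by representation.
The 3/20 is divided into 2 equal shares of 3/40 among Gudrun, Ragna.
Gudrun is living and takes 3/40.
Ragna predeceased; the 3/40 allotted to Ragna's branch passes to Ragna's issue by representation.
The 3/40 is divided into 4 equal shares of 3/160 among Oskar, Sindre, Liv, Njord.
Oskar is living and takes 3/160.
Sindre is living and takes 3/160.
Liv predeceased; the 3/160 allotted to Liv's branch passes to Liv's issue by representation.
Tove is the sole taker at this level and receives the full 3/160.
Njord is living and takes 3/160.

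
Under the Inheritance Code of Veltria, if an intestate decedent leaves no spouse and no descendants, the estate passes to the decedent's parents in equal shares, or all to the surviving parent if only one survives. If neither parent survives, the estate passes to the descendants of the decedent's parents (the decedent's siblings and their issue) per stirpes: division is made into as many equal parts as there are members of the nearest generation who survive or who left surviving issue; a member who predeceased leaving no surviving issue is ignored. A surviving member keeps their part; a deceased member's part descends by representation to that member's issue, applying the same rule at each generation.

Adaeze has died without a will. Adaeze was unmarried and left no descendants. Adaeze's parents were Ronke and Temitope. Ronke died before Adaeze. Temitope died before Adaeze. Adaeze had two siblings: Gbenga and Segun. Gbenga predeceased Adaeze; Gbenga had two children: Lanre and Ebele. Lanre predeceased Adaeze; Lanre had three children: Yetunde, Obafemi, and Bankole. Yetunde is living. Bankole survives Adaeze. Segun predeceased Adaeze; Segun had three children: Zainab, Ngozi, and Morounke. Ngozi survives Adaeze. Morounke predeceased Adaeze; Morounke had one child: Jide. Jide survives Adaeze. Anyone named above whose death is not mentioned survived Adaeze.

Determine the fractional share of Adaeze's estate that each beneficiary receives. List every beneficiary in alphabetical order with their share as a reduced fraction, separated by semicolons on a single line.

Neither parent survives and there are no descendants, so the estate passes to Adaeze's siblings and their issue per stirpes.
The estate is divided into 2 equal shares of 1/2 among Gbenga, Segun.
Gbenga predeceased; the 1/2 allotted to Gbenga's branch passes to Gbenga's issue by representation.
The 1/2 is divided into 2 equal shares of 1/4 among Lanre, Ebele.
Lanre predeceased; the 1/4 allotted to Lanre's branch passes to Lanre's issue by representation.
The 1/4 is divided into 3 equal shares of 1/12 among Yetunde, Obafemi, Bankole.
Yetunde is living and takes 1/12.
Obafemi is living and takes 1/12.
Bankole is living and takes 1/12.
Ebele is living and takes 1/4.
Segun predeceased; the 1/2 allotted to Segun's branch passes to Segun's issue by representation.
The 1/2 is divided into 3 equal shares of 1/6 among Zainab, Ngozi, Morounke.
Zainab is living and takes 1/6.
Ngozi is living and takes 1/6.
Morounke predeceased; the 1/6 allotted to Morounke's branch passes to Morounke's issue by representation.
Jide is the sole taker at this level and receives the full 1/6.

Bankole 1/12; Ebele 1/4; Jide 1/6; Ngozi 1/6; Obafemi 1/12; Yetunde 1/12; Zainab 1/6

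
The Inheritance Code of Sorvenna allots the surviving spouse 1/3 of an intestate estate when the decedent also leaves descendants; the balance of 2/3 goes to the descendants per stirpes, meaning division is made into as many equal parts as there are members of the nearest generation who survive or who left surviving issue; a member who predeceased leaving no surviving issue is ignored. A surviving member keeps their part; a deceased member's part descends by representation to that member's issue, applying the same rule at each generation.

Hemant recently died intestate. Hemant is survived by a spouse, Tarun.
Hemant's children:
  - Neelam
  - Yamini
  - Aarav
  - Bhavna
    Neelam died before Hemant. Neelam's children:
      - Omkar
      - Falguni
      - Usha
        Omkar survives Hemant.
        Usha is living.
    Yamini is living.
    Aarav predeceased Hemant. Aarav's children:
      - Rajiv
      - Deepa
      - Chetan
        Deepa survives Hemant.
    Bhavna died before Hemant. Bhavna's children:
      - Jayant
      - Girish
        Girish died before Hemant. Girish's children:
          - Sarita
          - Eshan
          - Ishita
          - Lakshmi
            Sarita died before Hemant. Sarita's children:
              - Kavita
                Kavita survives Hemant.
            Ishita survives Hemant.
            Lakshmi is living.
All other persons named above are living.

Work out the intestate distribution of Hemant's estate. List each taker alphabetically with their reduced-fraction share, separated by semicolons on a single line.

Tarun, as surviving spouse, takes 1/3.
The remaining 2/3 passes to Hemant's descendants per stirpes.
The 2/3 is divided into 4 equal shares of 1/6 among Neelam, Yamini, Aarav, Bhavna.
Neelam predeceased; the 1/6 allotted to Neelam's branch passes to Neelam's issue by representation.
The 1/6 is divided into 3 equal shares of 1/18 among Omkar, Falguni, Usha.
Omkar is living and takes 1/18.
Falguni is living and takes 1/18.
Usha is living and takes 1/18.
Yamini is living and takes 1/6.
Aarav predeceased; the 1/6 allotted to Aarav's branch passes to Aarav's issue by representation.
The 1/6 is divided into 3 equal shares of 1/18 among Rajiv, Deepa, Chetan.
Rajiv is living and takes 1/18.
Deepa is living and takes 1/18.
Chetan is living and takes 1/18.
Bhavna predeceased; the 1/6 allotted to Bhavna's branch passes to Bhavna's issue by representation.
The 1/6 is divided into 2 equal shares of 1/12 among Jayant, Girish.
Jayant is living and takes 1/12.
Girish predeceased; the 1/12 allotted to Girish's branch passes to Girish's issue by representation.
The 1/12 is divided into 4 equal shares of 1/48 among Sarita, Eshan, Ishita, Lakshmi.
Sarita predeceased; the 1/48 allotted to Sarita's branch passes to Sarita's issue by representation.
Kavita is the sole taker at this level and receives the full 1/48.
Eshan is living and takes 1/48.
Ishita is living and takes 1/48.
Lakshmi is living and takes 1/48.

Chetan 1/18; Deepa 1/18; Eshan 1/48; Falguni 1/18; Ishita 1/48; Jayant 1/12; Kavita 1/48; Lakshmi 1/48; Omkar 1/18; Rajiv 1/18; Tarun 1/3; Usha 1/18; Yamini 1/6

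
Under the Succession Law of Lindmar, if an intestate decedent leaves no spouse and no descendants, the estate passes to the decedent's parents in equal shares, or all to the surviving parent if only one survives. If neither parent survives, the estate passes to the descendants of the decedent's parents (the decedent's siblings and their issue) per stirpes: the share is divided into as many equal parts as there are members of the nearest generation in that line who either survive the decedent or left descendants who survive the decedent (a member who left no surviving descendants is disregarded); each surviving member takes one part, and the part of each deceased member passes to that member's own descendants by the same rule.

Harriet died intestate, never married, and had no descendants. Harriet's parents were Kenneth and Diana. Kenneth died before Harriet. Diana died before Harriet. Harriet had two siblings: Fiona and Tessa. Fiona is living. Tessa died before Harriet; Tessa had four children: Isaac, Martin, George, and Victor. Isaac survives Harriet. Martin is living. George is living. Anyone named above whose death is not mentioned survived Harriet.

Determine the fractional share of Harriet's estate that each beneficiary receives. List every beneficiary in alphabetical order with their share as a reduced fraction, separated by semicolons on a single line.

Neither parent survives and there are no descendants, so the estate passes to Harriet's siblings and their issue per stirpes.
The estate is divided into 2 equal shares of 1/2 among Fiona, Tessa.
Fiona is living and takes 1/2.
Tessa predeceased; the 1/2 allotted to Tessa's branch passes to Tessa's issue by representation.
The 1/2 is divided into 4 equal shares of 1/8 among Isaac, Martin, George, Victor.
Isaac is living and takes 1/8.
Martin is living and takes 1/8.
George is living and takes 1/8.
Victor is living and takes 1/8.

Fiona 1/2; George 1/8; Isaac 1/8; Martin 1/8; Victor 1/8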